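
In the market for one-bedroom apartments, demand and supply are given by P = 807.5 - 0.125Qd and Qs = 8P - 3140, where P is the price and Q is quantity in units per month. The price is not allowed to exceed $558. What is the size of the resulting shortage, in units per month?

Rearranging demand gives Qd = 6460 - 8P. In a free market, 6460 - 8P = 8P - 3140 gives the equilibrium P* = 600, Q* = 1660.
The ceiling of 558 is below the equilibrium price 600, so it binds.
At P = 558: Qd = 6460 - 8·558 = 1996 and Qs = 8·558 - 3140 = 1324.
Shortage = Qd - Qs = 1996 - 1324 = 672.

672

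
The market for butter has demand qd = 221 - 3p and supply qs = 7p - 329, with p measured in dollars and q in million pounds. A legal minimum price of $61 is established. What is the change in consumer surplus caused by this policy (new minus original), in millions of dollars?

-282

Setting quantity demanded equal to quantity supplied, 221 - 3p = 7p - 329, gives p* = 55 and q* = 56.
The floor of 61 is above the equilibrium price 55, so it binds.
At p = 61: qd = 221 - 3·61 = 38 and qs = 7·61 - 329 = 98.
Consumer surplus without the control is ½ · (221/3 - 55) · 56 = 1568/3.
With the floor, consumers buy 38 units at 61, so CS = ½ · (221/3 - 61) · 38 = 722/3.
Change in consumer surplus = 722/3 - 1568/3 = -282.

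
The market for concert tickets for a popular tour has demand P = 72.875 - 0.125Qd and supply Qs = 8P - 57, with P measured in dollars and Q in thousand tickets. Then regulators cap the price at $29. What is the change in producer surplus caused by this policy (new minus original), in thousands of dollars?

-2409

Rearranging demand gives Qd = 583 - 8P. In a free market, 583 - 8P = 8P - 57 gives the equilibrium P* = 40, Q* = 263.
The ceiling of 29 is below the equilibrium price 40, so it binds.
At P = 29: Qd = 583 - 8·29 = 351 and Qs = 8·29 - 57 = 175.
Producer surplus without the control is ½ · (40 - 7.125) · 263 = 4323.0625.
With the ceiling, producers sell 175 units at 29, so PS = ½ · (29 - 7.125) · 175 = 1914.0625.
Change in producer surplus = 1914.0625 - 4323.0625 = -2409.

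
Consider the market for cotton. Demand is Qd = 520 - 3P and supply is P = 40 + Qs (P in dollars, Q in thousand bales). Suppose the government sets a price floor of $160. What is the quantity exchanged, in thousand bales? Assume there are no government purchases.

40

Rearranging supply gives Qs = P - 40. In a free market, 520 - 3P = P - 40 gives the equilibrium P* = 140, Q* = 100.
Since 160 > 140, the floor is binding.
At P = 160: Qd = 520 - 3·160 = 40 and Qs = 160 - 40 = 120.
The quantity actually transacted is the short side, demand: 40.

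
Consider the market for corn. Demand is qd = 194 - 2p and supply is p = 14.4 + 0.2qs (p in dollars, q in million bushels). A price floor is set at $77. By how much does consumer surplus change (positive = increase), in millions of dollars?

Rearranging supply gives qs = 5p - 72. Equilibrium: 194 - 2p = 5p - 72, so 266 = 7p and p* = 38, q* = 118.
Since 77 > 38, the floor is binding.
At p = 77: qd = 194 - 2·77 = 40 and qs = 5·77 - 72 = 313.
Consumer surplus without the control is ½ · (97 - 38) · 118 = 3481.
With the floor, consumers buy 40 units at 77, so CS = ½ · (97 - 77) · 40 = 400.
Change in consumer surplus = 400 - 3481 = -3081.

-3081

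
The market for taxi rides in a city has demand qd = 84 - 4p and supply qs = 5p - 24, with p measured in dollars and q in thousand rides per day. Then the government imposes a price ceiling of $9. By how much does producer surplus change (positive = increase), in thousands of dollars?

In a free market, 84 - 4p = 5p - 24 gives the equilibrium p* = 12, q* = 36.
The ceiling of 9 is below the equilibrium price 12, so it binds.
At p = 9: qd = 84 - 4·9 = 48 and qs = 5·9 - 24 = 21.
Producer surplus without the control is ½ · (12 - 4.8) · 36 = 129.6.
With the ceiling, producers sell 21 units at 9, so PS = ½ · (9 - 4.8) · 21 = 44.1.
Change in producer surplus = 44.1 - 129.6 = -85.5.

-85.5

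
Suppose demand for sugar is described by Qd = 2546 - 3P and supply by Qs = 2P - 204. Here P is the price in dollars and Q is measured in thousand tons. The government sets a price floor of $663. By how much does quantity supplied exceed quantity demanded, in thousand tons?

565

Without the control the market clears where 2546 - 3P = 2P - 204, i.e. P* = 550 and Q* = 896.
Since 663 > 550, the floor is binding.
At P = 663: Qd = 2546 - 3·663 = 557 and Qs = 2·663 - 204 = 1122.
Surplus = Qs - Qd = 1122 - 557 = 565.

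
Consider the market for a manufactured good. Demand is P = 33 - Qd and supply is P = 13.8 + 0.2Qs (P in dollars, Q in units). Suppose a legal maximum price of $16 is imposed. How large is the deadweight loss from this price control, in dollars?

15

Rearranging demand gives Qd = 33 - P; rearranging supply gives Qs = 5P - 69. Setting quantity demanded equal to quantity supplied, 33 - P = 5P - 69, gives P* = 17 and Q* = 16.
The ceiling of 16 is below the equilibrium price 17, so it binds.
At P = 16: Qd = 33 - 16 = 17 and Qs = 5·16 - 69 = 11.
Quantity traded falls to 11. At Q = 11 the demand price is 33 - 11 = 22 and the supply price is (69 + 11)/5 = 16.
Deadweight loss = ½ · (22 - 16) · (16 - 11) = ½ · 6 · 5 = 15.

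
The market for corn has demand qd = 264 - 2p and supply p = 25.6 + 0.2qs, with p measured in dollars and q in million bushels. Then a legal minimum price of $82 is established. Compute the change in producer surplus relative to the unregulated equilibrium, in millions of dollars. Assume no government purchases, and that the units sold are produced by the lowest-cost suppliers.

Rearranging supply gives qs = 5p - 128. In a free market, 264 - 2p = 5p - 128 gives the equilibrium p* = 56, q* = 152.
Because the floor (82) lies above the market-clearing price, it is binding.
At p = 82: qd = 264 - 2·82 = 100 and qs = 5·82 - 128 = 282.
Producer surplus without the control is ½ · (56 - 25.6) · 152 = 2310.4.
With the floor, 100 units are sold at 82. The supply price at q = 100 is 45.6, so PS = ½ · [(82 - 25.6) + (82 - 45.6)] · 100 = 4640.
Change in producer surplus = 4640 - 2310.4 = 2329.6.

2329.6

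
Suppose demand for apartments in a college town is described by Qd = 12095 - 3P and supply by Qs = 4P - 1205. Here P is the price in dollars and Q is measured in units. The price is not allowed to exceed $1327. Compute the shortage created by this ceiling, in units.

Setting quantity demanded equal to quantity supplied, 12095 - 3P = 4P - 1205, gives P* = 1900 and Q* = 6395.
Because the ceiling (1327) lies below the market-clearing price, it is binding.
At P = 1327: Qd = 12095 - 3·1327 = 8114 and Qs = 4·1327 - 1205 = 4103.
Shortage = Qd - Qs = 8114 - 4103 = 4011.

4011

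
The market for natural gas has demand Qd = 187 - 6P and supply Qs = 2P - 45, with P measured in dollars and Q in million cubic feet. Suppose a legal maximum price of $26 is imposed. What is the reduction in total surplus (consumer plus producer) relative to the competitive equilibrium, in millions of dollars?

12

Without the control the market clears where 187 - 6P = 2P - 45, i.e. P* = 29 and Q* = 13.
Because the ceiling (26) lies below the market-clearing price, it is binding.
At P = 26: Qd = 187 - 6·26 = 31 and Qs = 2·26 - 45 = 7.
Quantity traded falls to 7. At Q = 7 the demand price is (187 - 7)/6 = 30 and the supply price is (45 + 7)/2 = 26.
Deadweight loss = ½ · (30 - 26) · (13 - 7) = ½ · 4 · 6 = 12.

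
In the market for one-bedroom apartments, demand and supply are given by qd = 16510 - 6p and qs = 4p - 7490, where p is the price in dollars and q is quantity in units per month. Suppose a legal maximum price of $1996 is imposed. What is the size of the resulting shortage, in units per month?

Equilibrium: 16510 - 6p = 4p - 7490, so 24000 = 10p and p* = 2400, q* = 2110.
Because the ceiling (1996) lies below the market-clearing price, it is binding.
At p = 1996: qd = 16510 - 6·1996 = 4534 and qs = 4·1996 - 7490 = 494.
Shortage = qd - qs = 4534 - 494 = 4040.

4040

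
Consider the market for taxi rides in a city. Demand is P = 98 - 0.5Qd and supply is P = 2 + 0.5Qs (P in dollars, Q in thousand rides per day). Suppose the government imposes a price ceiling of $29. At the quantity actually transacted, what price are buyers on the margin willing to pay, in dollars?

71

Rearranging demand gives Qd = 196 - 2P; rearranging supply gives Qs = 2P - 4. Equilibrium: 196 - 2P = 2P - 4, so 200 = 4P and P* = 50, Q* = 96.
The ceiling of 29 is below the equilibrium price 50, so it binds.
At P = 29: Qd = 196 - 2·29 = 138 and Qs = 2·29 - 4 = 54.
Only 54 units reach the market. On the demand curve, the marginal buyer's willingness to pay at Q = 54 is (196 - 54)/2 = 71.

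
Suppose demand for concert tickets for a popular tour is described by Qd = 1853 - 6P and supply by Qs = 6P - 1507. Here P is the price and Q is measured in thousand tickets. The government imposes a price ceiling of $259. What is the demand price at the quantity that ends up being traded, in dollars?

301

In a free market, 1853 - 6P = 6P - 1507 gives the equilibrium P* = 280, Q* = 173.
The ceiling of 259 is below the equilibrium price 280, so it binds.
At P = 259: Qd = 1853 - 6·259 = 299 and Qs = 6·259 - 1507 = 47.
Only 47 units reach the market. On the demand curve, the marginal buyer's willingness to pay at Q = 47 is (1853 - 47)/6 = 301.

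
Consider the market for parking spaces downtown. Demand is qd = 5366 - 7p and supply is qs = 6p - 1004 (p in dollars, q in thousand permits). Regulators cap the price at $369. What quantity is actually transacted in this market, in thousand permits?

1210

Without the control the market clears where 5366 - 7p = 6p - 1004, i.e. p* = 490 and q* = 1936.
The ceiling of 369 is below the equilibrium price 490, so it binds.
At p = 369: qd = 5366 - 7·369 = 2783 and qs = 6·369 - 1004 = 1210.
The quantity actually transacted is the short side, supply: 1210.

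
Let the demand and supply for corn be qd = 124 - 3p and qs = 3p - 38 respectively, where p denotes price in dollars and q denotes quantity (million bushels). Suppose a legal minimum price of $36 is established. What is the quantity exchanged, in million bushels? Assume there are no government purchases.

16

Setting quantity demanded equal to quantity supplied, 124 - 3p = 3p - 38, gives p* = 27 and q* = 43.
Because the floor (36) lies above the market-clearing price, it is binding.
At p = 36: qd = 124 - 3·36 = 16 and qs = 3·36 - 38 = 70.
The quantity actually transacted is the short side, demand: 16.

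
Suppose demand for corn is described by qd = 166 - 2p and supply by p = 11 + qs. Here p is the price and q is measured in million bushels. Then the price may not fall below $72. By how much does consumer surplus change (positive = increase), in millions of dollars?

-455

Rearranging supply gives qs = p - 11. Equilibrium: 166 - 2p = p - 11, so 177 = 3p and p* = 59, q* = 48.
Since 72 > 59, the floor is binding.
At p = 72: qd = 166 - 2·72 = 22 and qs = 72 - 11 = 61.
Consumer surplus without the control is ½ · (83 - 59) · 48 = 576.
With the floor, consumers buy 22 units at 72, so CS = ½ · (83 - 72) · 22 = 121.
Change in consumer surplus = 121 - 576 = -455.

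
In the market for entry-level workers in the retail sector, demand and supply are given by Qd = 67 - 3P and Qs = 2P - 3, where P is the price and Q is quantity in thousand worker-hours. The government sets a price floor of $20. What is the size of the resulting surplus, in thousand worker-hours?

In a free market, 67 - 3P = 2P - 3 gives the equilibrium P* = 14, Q* = 25.
Since 20 > 14, the floor is binding.
At P = 20: Qd = 67 - 3·20 = 7 and Qs = 2·20 - 3 = 37.
Surplus = Qs - Qd = 37 - 7 = 30.

30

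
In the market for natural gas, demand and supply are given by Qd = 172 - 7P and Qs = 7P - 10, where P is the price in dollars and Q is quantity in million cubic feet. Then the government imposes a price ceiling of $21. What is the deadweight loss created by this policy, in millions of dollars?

0

Setting quantity demanded equal to quantity supplied, 172 - 7P = 7P - 10, gives P* = 13 and Q* = 81.
The ceiling of 21 is above the equilibrium price 13, so it is not binding; the market clears at P* = 13, Q* = 81.
Since the control does not bind, no trades are prevented and deadweight loss is zero.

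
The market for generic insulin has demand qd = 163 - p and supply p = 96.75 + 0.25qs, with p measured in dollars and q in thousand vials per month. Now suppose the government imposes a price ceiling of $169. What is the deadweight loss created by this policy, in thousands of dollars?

0

Rearranging supply gives qs = 4p - 387. In a free market, 163 - p = 4p - 387 gives the equilibrium p* = 110, q* = 53.
Since 169 is above p* = 110, the ceiling does not bind and the free-market outcome prevails.
Since the control does not bind, no trades are prevented and deadweight loss is zero.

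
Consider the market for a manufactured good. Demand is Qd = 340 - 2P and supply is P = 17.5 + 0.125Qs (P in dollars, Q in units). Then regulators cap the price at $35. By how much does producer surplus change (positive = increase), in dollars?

-2496

Rearranging supply gives Qs = 8P - 140. In a free market, 340 - 2P = 8P - 140 gives the equilibrium P* = 48, Q* = 244.
Because the ceiling (35) lies below the market-clearing price, it is binding.
At P = 35: Qd = 340 - 2·35 = 270 and Qs = 8·35 - 140 = 140.
Producer surplus without the control is ½ · (48 - 17.5) · 244 = 3721.
With the ceiling, producers sell 140 units at 35, so PS = ½ · (35 - 17.5) · 140 = 1225.
Change in producer surplus = 1225 - 3721 = -2496.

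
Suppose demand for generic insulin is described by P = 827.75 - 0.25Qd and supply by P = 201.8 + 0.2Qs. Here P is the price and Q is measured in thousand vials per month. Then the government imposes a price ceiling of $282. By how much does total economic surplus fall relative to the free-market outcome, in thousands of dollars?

Rearranging demand gives Qd = 3311 - 4P; rearranging supply gives Qs = 5P - 1009. Setting quantity demanded equal to quantity supplied, 3311 - 4P = 5P - 1009, gives P* = 480 and Q* = 1391.
The ceiling of 282 is below the equilibrium price 480, so it binds.
At P = 282: Qd = 3311 - 4·282 = 2183 and Qs = 5·282 - 1009 = 401.
Quantity traded falls to 401. At Q = 401 the demand price is (3311 - 401)/4 = 727.5 and the supply price is (1009 + 401)/5 = 282.
Deadweight loss = ½ · (727.5 - 282) · (1391 - 401) = ½ · 445.5 · 990 = 220522.5.

220522.5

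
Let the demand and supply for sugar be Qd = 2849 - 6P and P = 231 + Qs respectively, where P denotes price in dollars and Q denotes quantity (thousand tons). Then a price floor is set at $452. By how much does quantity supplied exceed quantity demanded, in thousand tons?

Rearranging supply gives Qs = P - 231. Equilibrium: 2849 - 6P = P - 231, so 3080 = 7P and P* = 440, Q* = 209.
Since 452 > 440, the floor is binding.
At P = 452: Qd = 2849 - 6·452 = 137 and Qs = 452 - 231 = 221.
Surplus = Qs - Qd = 221 - 137 = 84.

84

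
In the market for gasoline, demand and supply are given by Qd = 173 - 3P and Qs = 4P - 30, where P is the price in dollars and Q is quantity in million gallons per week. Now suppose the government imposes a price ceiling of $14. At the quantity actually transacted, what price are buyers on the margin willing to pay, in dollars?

49

Setting quantity demanded equal to quantity supplied, 173 - 3P = 4P - 30, gives P* = 29 and Q* = 86.
Since 14 < 29, the ceiling is binding.
At P = 14: Qd = 173 - 3·14 = 131 and Qs = 4·14 - 30 = 26.
Only 26 units reach the market. On the demand curve, the marginal buyer's willingness to pay at Q = 26 is (173 - 26)/3 = 49.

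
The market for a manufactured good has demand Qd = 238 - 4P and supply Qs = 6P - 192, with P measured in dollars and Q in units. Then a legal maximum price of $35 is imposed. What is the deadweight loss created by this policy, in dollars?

Setting quantity demanded equal to quantity supplied, 238 - 4P = 6P - 192, gives P* = 43 and Q* = 66.
The ceiling of 35 is below the equilibrium price 43, so it binds.
At P = 35: Qd = 238 - 4·35 = 98 and Qs = 6·35 - 192 = 18.
Quantity traded falls to 18. At Q = 18 the demand price is (238 - 18)/4 = 55 and the supply price is (192 + 18)/6 = 35.
Deadweight loss = ½ · (55 - 35) · (66 - 18) = ½ · 20 · 48 = 480.

480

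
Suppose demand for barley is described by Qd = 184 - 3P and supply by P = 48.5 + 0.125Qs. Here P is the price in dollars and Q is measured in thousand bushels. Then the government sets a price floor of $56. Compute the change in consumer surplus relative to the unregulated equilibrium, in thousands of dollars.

-88

Rearranging supply gives Qs = 8P - 388. Equilibrium: 184 - 3P = 8P - 388, so 572 = 11P and P* = 52, Q* = 28.
Because the floor (56) lies above the market-clearing price, it is binding.
At P = 56: Qd = 184 - 3·56 = 16 and Qs = 8·56 - 388 = 60.
Consumer surplus without the control is ½ · (184/3 - 52) · 28 = 392/3.
With the floor, consumers buy 16 units at 56, so CS = ½ · (184/3 - 56) · 16 = 128/3.
Change in consumer surplus = 128/3 - 392/3 = -88.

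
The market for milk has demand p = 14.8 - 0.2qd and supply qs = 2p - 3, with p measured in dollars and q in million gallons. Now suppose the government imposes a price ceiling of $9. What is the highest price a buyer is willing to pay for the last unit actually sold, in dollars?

11.8

Rearranging demand gives qd = 74 - 5p. In a free market, 74 - 5p = 2p - 3 gives the equilibrium p* = 11, q* = 19.
Since 9 < 11, the ceiling is binding.
At p = 9: qd = 74 - 5·9 = 29 and qs = 2·9 - 3 = 15.
Only 15 units reach the market. On the demand curve, the marginal buyer's willingness to pay at q = 15 is (74 - 15)/5 = 11.8.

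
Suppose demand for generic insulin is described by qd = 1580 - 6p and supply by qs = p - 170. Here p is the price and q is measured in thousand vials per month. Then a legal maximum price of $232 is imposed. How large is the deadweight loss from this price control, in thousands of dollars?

189

Setting quantity demanded equal to quantity supplied, 1580 - 6p = p - 170, gives p* = 250 and q* = 80.
The ceiling of 232 is below the equilibrium price 250, so it binds.
At p = 232: qd = 1580 - 6·232 = 188 and qs = 232 - 170 = 62.
Quantity traded falls to 62. At q = 62 the demand price is (1580 - 62)/6 = 253 and the supply price is 170 + 62 = 232.
Deadweight loss = ½ · (253 - 232) · (80 - 62) = ½ · 21 · 18 = 189.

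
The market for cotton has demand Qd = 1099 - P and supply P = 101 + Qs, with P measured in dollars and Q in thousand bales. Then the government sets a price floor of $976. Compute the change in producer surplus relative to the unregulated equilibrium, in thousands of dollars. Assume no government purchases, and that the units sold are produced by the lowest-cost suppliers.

-24440

Rearranging supply gives Qs = P - 101. In a free market, 1099 - P = P - 101 gives the equilibrium P* = 600, Q* = 499.
The floor of 976 is above the equilibrium price 600, so it binds.
At P = 976: Qd = 1099 - 976 = 123 and Qs = 976 - 101 = 875.
Producer surplus without the control is ½ · (600 - 101) · 499 = 124500.5.
With the floor, 123 units are sold at 976. The supply price at Q = 123 is 224, so PS = ½ · [(976 - 101) + (976 - 224)] · 123 = 100060.5.
Change in producer surplus = 100060.5 - 124500.5 = -24440.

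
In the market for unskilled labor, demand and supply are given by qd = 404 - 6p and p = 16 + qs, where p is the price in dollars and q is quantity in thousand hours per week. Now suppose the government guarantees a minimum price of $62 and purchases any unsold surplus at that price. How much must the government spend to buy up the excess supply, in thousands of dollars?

Rearranging supply gives qs = p - 16. In a free market, 404 - 6p = p - 16 gives the equilibrium p* = 60, q* = 44.
Because the floor (62) lies above the market-clearing price, it is binding.
At p = 62: qd = 404 - 6·62 = 32 and qs = 62 - 16 = 46.
Surplus = qs - qd = 14.
Government expenditure = surplus × support price = 14 × 62 = 868.

868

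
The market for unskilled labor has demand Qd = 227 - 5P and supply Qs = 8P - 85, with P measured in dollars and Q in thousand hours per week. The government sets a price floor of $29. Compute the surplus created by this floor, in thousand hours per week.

65

In a free market, 227 - 5P = 8P - 85 gives the equilibrium P* = 24, Q* = 107.
Since 29 > 24, the floor is binding.
At P = 29: Qd = 227 - 5·29 = 82 and Qs = 8·29 - 85 = 147.
Surplus = Qs - Qd = 147 - 82 = 65.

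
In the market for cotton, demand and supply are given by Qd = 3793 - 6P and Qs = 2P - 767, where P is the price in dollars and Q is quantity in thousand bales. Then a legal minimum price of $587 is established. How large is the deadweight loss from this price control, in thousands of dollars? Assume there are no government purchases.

3468

Equilibrium: 3793 - 6P = 2P - 767, so 4560 = 8P and P* = 570, Q* = 373.
The floor of 587 is above the equilibrium price 570, so it binds.
At P = 587: Qd = 3793 - 6·587 = 271 and Qs = 2·587 - 767 = 407.
Quantity traded falls to 271. At Q = 271 the demand price is (3793 - 271)/6 = 587 and the supply price is (767 + 271)/2 = 519.
Deadweight loss = ½ · (587 - 519) · (373 - 271) = ½ · 68 · 102 = 3468.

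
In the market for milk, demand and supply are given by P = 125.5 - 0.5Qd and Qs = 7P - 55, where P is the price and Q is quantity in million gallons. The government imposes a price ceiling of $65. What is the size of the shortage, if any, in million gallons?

Rearranging demand gives Qd = 251 - 2P. Equilibrium: 251 - 2P = 7P - 55, so 306 = 9P and P* = 34, Q* = 183.
The ceiling of 65 is above the equilibrium price 34, so it is not binding; the market clears at P* = 34, Q* = 183.
Since the control does not bind, there is no shortage.

0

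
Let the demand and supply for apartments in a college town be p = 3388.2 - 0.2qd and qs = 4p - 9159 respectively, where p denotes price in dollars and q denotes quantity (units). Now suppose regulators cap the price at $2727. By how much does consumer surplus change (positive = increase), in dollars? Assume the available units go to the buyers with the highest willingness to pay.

254690.6

Rearranging demand gives qd = 16941 - 5p. Without the control the market clears where 16941 - 5p = 4p - 9159, i.e. p* = 2900 and q* = 2441.
Since 2727 < 2900, the ceiling is binding.
At p = 2727: qd = 16941 - 5·2727 = 3306 and qs = 4·2727 - 9159 = 1749.
Consumer surplus without the control is ½ · (3388.2 - 2900) · 2441 = 595848.1.
With the ceiling, 1749 units are sold at 2727 (assume they go to the highest-value buyers). The demand price at q = 1749 is 3038.4, so CS = ½ · [(3388.2 - 2727) + (3038.4 - 2727)] · 1749 = 850538.7.
Change in consumer surplus = 850538.7 - 595848.1 = 254690.6.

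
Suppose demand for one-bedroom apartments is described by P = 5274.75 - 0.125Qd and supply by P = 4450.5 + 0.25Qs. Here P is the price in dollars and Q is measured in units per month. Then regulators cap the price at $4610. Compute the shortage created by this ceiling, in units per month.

4680

Rearranging demand gives Qd = 42198 - 8P; rearranging supply gives Qs = 4P - 17802. Equilibrium: 42198 - 8P = 4P - 17802, so 60000 = 12P and P* = 5000, Q* = 2198.
The ceiling of 4610 is below the equilibrium price 5000, so it binds.
At P = 4610: Qd = 42198 - 8·4610 = 5318 and Qs = 4·4610 - 17802 = 638.
Shortage = Qd - Qs = 5318 - 638 = 4680.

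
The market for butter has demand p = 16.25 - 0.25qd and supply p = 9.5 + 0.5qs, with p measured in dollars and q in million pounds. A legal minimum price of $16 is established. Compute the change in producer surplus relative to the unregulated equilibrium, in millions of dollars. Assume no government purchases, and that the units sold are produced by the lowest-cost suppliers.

Rearranging demand gives qd = 65 - 4p; rearranging supply gives qs = 2p - 19. Without the control the market clears where 65 - 4p = 2p - 19, i.e. p* = 14 and q* = 9.
Since 16 > 14, the floor is binding.
At p = 16: qd = 65 - 4·16 = 1 and qs = 2·16 - 19 = 13.
Producer surplus without the control is ½ · (14 - 9.5) · 9 = 20.25.
With the floor, 1 units are sold at 16. The supply price at q = 1 is 10, so PS = ½ · [(16 - 9.5) + (16 - 10)] · 1 = 6.25.
Change in producer surplus = 6.25 - 20.25 = -14.

-14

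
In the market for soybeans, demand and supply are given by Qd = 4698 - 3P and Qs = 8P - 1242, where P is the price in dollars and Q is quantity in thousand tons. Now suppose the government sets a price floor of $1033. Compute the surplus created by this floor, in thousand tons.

In a free market, 4698 - 3P = 8P - 1242 gives the equilibrium P* = 540, Q* = 3078.
The floor of 1033 is above the equilibrium price 540, so it binds.
At P = 1033: Qd = 4698 - 3·1033 = 1599 and Qs = 8·1033 - 1242 = 7022.
Surplus = Qs - Qd = 7022 - 1599 = 5423.

5423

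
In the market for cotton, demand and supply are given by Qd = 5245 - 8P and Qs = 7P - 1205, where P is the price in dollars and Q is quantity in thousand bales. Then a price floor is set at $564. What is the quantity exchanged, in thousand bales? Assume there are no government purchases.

733

In a free market, 5245 - 8P = 7P - 1205 gives the equilibrium P* = 430, Q* = 1805.
Because the floor (564) lies above the market-clearing price, it is binding.
At P = 564: Qd = 5245 - 8·564 = 733 and Qs = 7·564 - 1205 = 2743.
The quantity actually transacted is the short side, demand: 733.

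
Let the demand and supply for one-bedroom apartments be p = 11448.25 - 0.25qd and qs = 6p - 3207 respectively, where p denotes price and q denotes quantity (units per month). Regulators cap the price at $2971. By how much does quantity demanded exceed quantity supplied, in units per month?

Rearranging demand gives qd = 45793 - 4p. Without the control the market clears where 45793 - 4p = 6p - 3207, i.e. p* = 4900 and q* = 26193.
Because the ceiling (2971) lies below the market-clearing price, it is binding.
At p = 2971: qd = 45793 - 4·2971 = 33909 and qs = 6·2971 - 3207 = 14619.
Shortage = qd - qs = 33909 - 14619 = 19290.

19290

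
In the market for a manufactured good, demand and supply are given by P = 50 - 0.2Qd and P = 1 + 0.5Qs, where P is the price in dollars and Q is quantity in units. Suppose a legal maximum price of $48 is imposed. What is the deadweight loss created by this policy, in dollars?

0

Rearranging demand gives Qd = 250 - 5P; rearranging supply gives Qs = 2P - 2. Without the control the market clears where 250 - 5P = 2P - 2, i.e. P* = 36 and Q* = 70.
Since 48 is above P* = 36, the ceiling does not bind and the free-market outcome prevails.
Since the control does not bind, no trades are prevented and deadweight loss is zero.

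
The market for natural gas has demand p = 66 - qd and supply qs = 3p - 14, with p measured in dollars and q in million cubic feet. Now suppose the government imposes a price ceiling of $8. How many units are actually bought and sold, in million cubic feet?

10

Rearranging demand gives qd = 66 - p. Equilibrium: 66 - p = 3p - 14, so 80 = 4p and p* = 20, q* = 46.
The ceiling of 8 is below the equilibrium price 20, so it binds.
At p = 8: qd = 66 - 8 = 58 and qs = 3·8 - 14 = 10.
The quantity actually transacted is the short side, supply: 10.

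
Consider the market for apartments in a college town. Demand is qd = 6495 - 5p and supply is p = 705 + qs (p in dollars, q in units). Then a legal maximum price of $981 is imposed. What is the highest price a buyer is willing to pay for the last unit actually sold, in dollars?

1243.8

Rearranging supply gives qs = p - 705. Equilibrium: 6495 - 5p = p - 705, so 7200 = 6p and p* = 1200, q* = 495.
The ceiling of 981 is below the equilibrium price 1200, so it binds.
At p = 981: qd = 6495 - 5·981 = 1590 and qs = 981 - 705 = 276.
Only 276 units reach the market. On the demand curve, the marginal buyer's willingness to pay at q = 276 is (6495 - 276)/5 = 1243.8.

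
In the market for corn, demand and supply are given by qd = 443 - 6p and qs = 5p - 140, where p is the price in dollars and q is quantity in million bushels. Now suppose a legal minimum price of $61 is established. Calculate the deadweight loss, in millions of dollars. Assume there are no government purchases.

Equilibrium: 443 - 6p = 5p - 140, so 583 = 11p and p* = 53, q* = 125.
Since 61 > 53, the floor is binding.
At p = 61: qd = 443 - 6·61 = 77 and qs = 5·61 - 140 = 165.
Quantity traded falls to 77. At q = 77 the demand price is (443 - 77)/6 = 61 and the supply price is (140 + 77)/5 = 43.4.
Deadweight loss = ½ · (61 - 43.4) · (125 - 77) = ½ · 17.6 · 48 = 422.4.

422.4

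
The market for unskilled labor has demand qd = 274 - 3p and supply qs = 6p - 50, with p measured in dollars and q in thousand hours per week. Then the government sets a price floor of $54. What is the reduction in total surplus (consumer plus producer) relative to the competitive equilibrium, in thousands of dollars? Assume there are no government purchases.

Setting quantity demanded equal to quantity supplied, 274 - 3p = 6p - 50, gives p* = 36 and q* = 166.
The floor of 54 is above the equilibrium price 36, so it binds.
At p = 54: qd = 274 - 3·54 = 112 and qs = 6·54 - 50 = 274.
Quantity traded falls to 112. At q = 112 the demand price is (274 - 112)/3 = 54 and the supply price is (50 + 112)/6 = 27.
Deadweight loss = ½ · (54 - 27) · (166 - 112) = ½ · 27 · 54 = 729.

729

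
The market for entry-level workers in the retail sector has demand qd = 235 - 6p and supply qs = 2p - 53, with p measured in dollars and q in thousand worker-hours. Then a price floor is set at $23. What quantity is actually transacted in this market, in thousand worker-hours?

Without the control the market clears where 235 - 6p = 2p - 53, i.e. p* = 36 and q* = 19.
Since 23 is below p* = 36, the floor does not bind and the free-market outcome prevails.

19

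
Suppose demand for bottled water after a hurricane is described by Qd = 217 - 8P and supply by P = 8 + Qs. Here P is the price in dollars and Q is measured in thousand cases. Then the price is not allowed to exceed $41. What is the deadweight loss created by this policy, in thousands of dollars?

0

Rearranging supply gives Qs = P - 8. Equilibrium: 217 - 8P = P - 8, so 225 = 9P and P* = 25, Q* = 17.
The ceiling of 41 is above the equilibrium price 25, so it is not binding; the market clears at P* = 25, Q* = 17.
Since the control does not bind, no trades are prevented and deadweight loss is zero.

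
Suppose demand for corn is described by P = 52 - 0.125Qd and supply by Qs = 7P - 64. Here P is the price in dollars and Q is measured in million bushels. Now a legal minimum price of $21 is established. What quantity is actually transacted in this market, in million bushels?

Rearranging demand gives Qd = 416 - 8P. Equilibrium: 416 - 8P = 7P - 64, so 480 = 15P and P* = 32, Q* = 160.
The floor of 21 is below the equilibrium price 32, so it is not binding; the market clears at P* = 32, Q* = 160.

160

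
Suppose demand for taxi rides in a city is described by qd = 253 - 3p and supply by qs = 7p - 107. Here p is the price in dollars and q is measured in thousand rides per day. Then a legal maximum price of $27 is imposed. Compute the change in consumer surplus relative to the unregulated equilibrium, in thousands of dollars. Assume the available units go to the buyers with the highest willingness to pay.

76.5

Equilibrium: 253 - 3p = 7p - 107, so 360 = 10p and p* = 36, q* = 145.
Because the ceiling (27) lies below the market-clearing price, it is binding.
At p = 27: qd = 253 - 3·27 = 172 and qs = 7·27 - 107 = 82.
Consumer surplus without the control is ½ · (253/3 - 36) · 145 = 21025/6.
With the ceiling, 82 units are sold at 27 (assume they go to the highest-value buyers). The demand price at q = 82 is 57, so CS = ½ · [(253/3 - 27) + (57 - 27)] · 82 = 10742/3.
Change in consumer surplus = 10742/3 - 21025/6 = 76.5.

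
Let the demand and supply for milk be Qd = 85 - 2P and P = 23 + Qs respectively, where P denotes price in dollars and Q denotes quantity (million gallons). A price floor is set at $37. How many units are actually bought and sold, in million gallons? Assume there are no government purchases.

11

Rearranging supply gives Qs = P - 23. Without the control the market clears where 85 - 2P = P - 23, i.e. P* = 36 and Q* = 13.
Because the floor (37) lies above the market-clearing price, it is binding.
At P = 37: Qd = 85 - 2·37 = 11 and Qs = 37 - 23 = 14.
The quantity actually transacted is the short side, demand: 11.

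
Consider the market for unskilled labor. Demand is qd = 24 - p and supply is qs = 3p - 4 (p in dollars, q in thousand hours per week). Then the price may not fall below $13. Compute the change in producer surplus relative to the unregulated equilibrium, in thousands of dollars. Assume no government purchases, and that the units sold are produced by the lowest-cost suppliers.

60

Equilibrium: 24 - p = 3p - 4, so 28 = 4p and p* = 7, q* = 17.
Since 13 > 7, the floor is binding.
At p = 13: qd = 24 - 13 = 11 and qs = 3·13 - 4 = 35.
Producer surplus without the control is ½ · (7 - 4/3) · 17 = 289/6.
With the floor, 11 units are sold at 13. The supply price at q = 11 is 5, so PS = ½ · [(13 - 4/3) + (13 - 5)] · 11 = 649/6.
Change in producer surplus = 649/6 - 289/6 = 60.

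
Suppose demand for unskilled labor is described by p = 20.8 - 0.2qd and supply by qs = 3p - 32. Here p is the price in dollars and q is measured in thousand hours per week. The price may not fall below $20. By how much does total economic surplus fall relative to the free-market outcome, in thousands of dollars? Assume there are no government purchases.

60

Rearranging demand gives qd = 104 - 5p. Equilibrium: 104 - 5p = 3p - 32, so 136 = 8p and p* = 17, q* = 19.
The floor of 20 is above the equilibrium price 17, so it binds.
At p = 20: qd = 104 - 5·20 = 4 and qs = 3·20 - 32 = 28.
Quantity traded falls to 4. At q = 4 the demand price is (104 - 4)/5 = 20 and the supply price is (32 + 4)/3 = 12.
Deadweight loss = ½ · (20 - 12) · (19 - 4) = ½ · 8 · 15 = 60.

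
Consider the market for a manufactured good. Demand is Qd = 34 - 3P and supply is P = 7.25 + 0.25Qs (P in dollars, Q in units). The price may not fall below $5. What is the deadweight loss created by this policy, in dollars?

Rearranging supply gives Qs = 4P - 29. Equilibrium: 34 - 3P = 4P - 29, so 63 = 7P and P* = 9, Q* = 7.
Since 5 is below P* = 9, the floor does not bind and the free-market outcome prevails.
Since the control does not bind, no trades are prevented and deadweight loss is zero.

0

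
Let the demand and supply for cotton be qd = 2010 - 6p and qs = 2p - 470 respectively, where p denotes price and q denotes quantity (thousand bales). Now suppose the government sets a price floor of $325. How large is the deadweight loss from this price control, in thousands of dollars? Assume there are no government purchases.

2700

Without the control the market clears where 2010 - 6p = 2p - 470, i.e. p* = 310 and q* = 150.
The floor of 325 is above the equilibrium price 310, so it binds.
At p = 325: qd = 2010 - 6·325 = 60 and qs = 2·325 - 470 = 180.
Quantity traded falls to 60. At q = 60 the demand price is (2010 - 60)/6 = 325 and the supply price is (470 + 60)/2 = 265.
Deadweight loss = ½ · (325 - 265) · (150 - 60) = ½ · 60 · 90 = 2700.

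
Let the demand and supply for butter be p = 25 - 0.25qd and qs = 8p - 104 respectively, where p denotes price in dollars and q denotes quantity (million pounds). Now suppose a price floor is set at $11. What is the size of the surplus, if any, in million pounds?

Rearranging demand gives qd = 100 - 4p. Equilibrium: 100 - 4p = 8p - 104, so 204 = 12p and p* = 17, q* = 32.
The floor of 11 is below the equilibrium price 17, so it is not binding; the market clears at p* = 17, q* = 32.
Since the control does not bind, there is no surplus.

0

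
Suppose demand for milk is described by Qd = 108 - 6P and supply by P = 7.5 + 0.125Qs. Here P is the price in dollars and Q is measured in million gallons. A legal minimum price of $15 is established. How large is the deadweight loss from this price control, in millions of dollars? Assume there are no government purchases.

47.25

Rearranging supply gives Qs = 8P - 60. Equilibrium: 108 - 6P = 8P - 60, so 168 = 14P and P* = 12, Q* = 36.
The floor of 15 is above the equilibrium price 12, so it binds.
At P = 15: Qd = 108 - 6·15 = 18 and Qs = 8·15 - 60 = 60.
Quantity traded falls to 18. At Q = 18 the demand price is (108 - 18)/6 = 15 and the supply price is (60 + 18)/8 = 9.75.
Deadweight loss = ½ · (15 - 9.75) · (36 - 18) = ½ · 5.25 · 18 = 47.25.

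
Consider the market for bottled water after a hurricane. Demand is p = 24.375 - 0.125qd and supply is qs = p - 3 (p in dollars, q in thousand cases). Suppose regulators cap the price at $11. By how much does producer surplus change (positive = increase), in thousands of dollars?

-148.5

Rearranging demand gives qd = 195 - 8p. Equilibrium: 195 - 8p = p - 3, so 198 = 9p and p* = 22, q* = 19.
Because the ceiling (11) lies below the market-clearing price, it is binding.
At p = 11: qd = 195 - 8·11 = 107 and qs = 11 - 3 = 8.
Producer surplus without the control is ½ · (22 - 3) · 19 = 180.5.
With the ceiling, producers sell 8 units at 11, so PS = ½ · (11 - 3) · 8 = 32.
Change in producer surplus = 32 - 180.5 = -148.5.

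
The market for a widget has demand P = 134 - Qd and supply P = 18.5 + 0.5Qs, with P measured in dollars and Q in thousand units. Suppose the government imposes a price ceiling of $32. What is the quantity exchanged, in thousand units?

Rearranging demand gives Qd = 134 - P; rearranging supply gives Qs = 2P - 37. Setting quantity demanded equal to quantity supplied, 134 - P = 2P - 37, gives P* = 57 and Q* = 77.
The ceiling of 32 is below the equilibrium price 57, so it binds.
At P = 32: Qd = 134 - 32 = 102 and Qs = 2·32 - 37 = 27.
The quantity actually transacted is the short side, supply: 27.

27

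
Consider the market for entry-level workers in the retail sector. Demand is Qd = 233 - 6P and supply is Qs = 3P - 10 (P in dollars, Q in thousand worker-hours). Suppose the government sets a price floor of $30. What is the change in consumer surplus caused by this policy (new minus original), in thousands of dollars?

Setting quantity demanded equal to quantity supplied, 233 - 6P = 3P - 10, gives P* = 27 and Q* = 71.
The floor of 30 is above the equilibrium price 27, so it binds.
At P = 30: Qd = 233 - 6·30 = 53 and Qs = 3·30 - 10 = 80.
Consumer surplus without the control is ½ · (233/6 - 27) · 71 = 5041/12.
With the floor, consumers buy 53 units at 30, so CS = ½ · (233/6 - 30) · 53 = 2809/12.
Change in consumer surplus = 2809/12 - 5041/12 = -186.

-186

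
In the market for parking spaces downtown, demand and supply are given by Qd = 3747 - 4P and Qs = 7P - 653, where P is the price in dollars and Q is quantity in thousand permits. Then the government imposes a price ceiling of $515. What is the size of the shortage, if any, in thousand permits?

Without the control the market clears where 3747 - 4P = 7P - 653, i.e. P* = 400 and Q* = 2147.
The ceiling of 515 is above the equilibrium price 400, so it is not binding; the market clears at P* = 400, Q* = 2147.
Since the control does not bind, there is no shortage.

0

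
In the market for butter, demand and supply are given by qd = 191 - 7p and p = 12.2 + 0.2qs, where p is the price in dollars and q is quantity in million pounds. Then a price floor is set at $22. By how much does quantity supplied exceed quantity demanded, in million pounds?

Rearranging supply gives qs = 5p - 61. Equilibrium: 191 - 7p = 5p - 61, so 252 = 12p and p* = 21, q* = 44.
Since 22 > 21, the floor is binding.
At p = 22: qd = 191 - 7·22 = 37 and qs = 5·22 - 61 = 49.
Surplus = qs - qd = 49 - 37 = 12.

12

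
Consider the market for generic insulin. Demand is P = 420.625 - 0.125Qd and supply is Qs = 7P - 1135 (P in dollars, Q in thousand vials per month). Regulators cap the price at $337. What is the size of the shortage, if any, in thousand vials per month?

Rearranging demand gives Qd = 3365 - 8P. Setting quantity demanded equal to quantity supplied, 3365 - 8P = 7P - 1135, gives P* = 300 and Q* = 965.
Since 337 is above P* = 300, the ceiling does not bind and the free-market outcome prevails.
Since the control does not bind, there is no shortage.

0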